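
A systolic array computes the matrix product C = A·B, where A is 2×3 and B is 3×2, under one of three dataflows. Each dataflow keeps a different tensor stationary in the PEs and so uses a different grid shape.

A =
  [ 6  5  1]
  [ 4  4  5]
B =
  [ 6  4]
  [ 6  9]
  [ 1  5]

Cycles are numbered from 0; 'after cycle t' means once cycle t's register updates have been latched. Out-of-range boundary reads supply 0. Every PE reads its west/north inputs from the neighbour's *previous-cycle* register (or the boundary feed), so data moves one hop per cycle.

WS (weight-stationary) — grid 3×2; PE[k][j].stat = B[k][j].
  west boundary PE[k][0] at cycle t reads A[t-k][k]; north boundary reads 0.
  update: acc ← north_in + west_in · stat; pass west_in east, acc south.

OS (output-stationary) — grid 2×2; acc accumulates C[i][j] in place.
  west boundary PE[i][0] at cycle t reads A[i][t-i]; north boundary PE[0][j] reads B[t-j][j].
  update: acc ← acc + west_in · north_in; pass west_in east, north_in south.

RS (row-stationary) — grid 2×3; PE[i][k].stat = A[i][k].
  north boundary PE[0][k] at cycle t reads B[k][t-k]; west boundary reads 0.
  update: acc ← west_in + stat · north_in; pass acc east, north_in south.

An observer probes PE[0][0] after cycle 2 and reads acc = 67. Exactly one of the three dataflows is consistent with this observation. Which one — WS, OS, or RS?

dataflow = OS

WS [3×2] PE[0][0] across cycles:
  cycle 0: PE[0][0] → acc 36, east 6, south 36
  cycle 1: PE[0][0] → acc 24, east 4, south 24
  cycle 2: PE[0][0] → acc 0, east 0, south 0
OS [2×2] PE[0][0] across cycles:
  cycle 0: PE[0][0] → acc 36, east 6, south 6
  cycle 1: PE[0][0] → acc 66, east 5, south 6
  cycle 2: PE[0][0] → acc 67, east 1, south 1
RS [2×3] PE[0][0] across cycles:
  cycle 0: PE[0][0] → acc 36, east 36, south 6
  cycle 1: PE[0][0] → acc 24, east 24, south 4
  cycle 2: PE[0][0] → acc 0, east 0, south 0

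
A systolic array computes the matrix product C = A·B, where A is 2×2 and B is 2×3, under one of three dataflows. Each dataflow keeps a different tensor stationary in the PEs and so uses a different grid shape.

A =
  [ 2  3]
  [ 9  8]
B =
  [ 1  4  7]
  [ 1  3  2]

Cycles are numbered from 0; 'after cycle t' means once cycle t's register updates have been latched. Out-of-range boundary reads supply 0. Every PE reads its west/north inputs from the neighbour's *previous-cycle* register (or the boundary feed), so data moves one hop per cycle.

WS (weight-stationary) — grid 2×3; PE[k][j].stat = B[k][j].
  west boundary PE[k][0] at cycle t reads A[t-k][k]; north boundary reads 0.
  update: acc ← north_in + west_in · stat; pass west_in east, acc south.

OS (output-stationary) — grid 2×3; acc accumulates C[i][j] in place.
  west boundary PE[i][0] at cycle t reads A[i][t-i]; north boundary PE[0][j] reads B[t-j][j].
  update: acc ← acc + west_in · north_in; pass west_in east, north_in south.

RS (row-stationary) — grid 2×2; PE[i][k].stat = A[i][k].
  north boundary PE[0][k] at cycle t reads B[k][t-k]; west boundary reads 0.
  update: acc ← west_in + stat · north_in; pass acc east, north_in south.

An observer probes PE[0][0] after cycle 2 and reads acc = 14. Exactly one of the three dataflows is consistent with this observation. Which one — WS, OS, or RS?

dataflow = RS

WS [2×3] PE[0][0] across cycles:
  @0  [0,0]  acc 2  |  →2  ↓2
  @1  [0,0]  acc 9  |  →9  ↓9
  @2  [0,0]  acc 0  |  →0  ↓0
OS [2×3] PE[0][0] across cycles:
  @0  [0,0]  acc 2  |  →2  ↓1
  @1  [0,0]  acc 5  |  →3  ↓1
  @2  [0,0]  acc 5  |  →0  ↓0
RS [2×2] PE[0][0] across cycles:
  @0  [0,0]  acc 2  |  →2  ↓1
  @1  [0,0]  acc 8  |  →8  ↓4
  @2  [0,0]  acc 14  |  →14  ↓7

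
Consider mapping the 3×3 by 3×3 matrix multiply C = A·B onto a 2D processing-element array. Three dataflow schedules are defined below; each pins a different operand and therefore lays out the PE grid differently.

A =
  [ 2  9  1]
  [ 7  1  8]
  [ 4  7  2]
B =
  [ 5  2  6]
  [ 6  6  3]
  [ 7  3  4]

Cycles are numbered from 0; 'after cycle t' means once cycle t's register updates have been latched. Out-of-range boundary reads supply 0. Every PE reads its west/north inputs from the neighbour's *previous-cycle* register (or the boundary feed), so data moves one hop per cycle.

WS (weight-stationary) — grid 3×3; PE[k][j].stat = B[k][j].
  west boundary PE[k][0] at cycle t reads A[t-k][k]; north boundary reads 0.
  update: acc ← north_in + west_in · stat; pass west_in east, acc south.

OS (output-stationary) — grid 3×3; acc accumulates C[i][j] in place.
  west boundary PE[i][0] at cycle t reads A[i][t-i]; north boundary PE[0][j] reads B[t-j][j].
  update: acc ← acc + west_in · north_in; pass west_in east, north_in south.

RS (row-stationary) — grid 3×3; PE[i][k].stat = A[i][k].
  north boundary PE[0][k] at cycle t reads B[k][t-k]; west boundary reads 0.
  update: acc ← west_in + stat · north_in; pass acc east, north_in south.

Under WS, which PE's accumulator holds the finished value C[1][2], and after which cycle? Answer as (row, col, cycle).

Under WS, C[1][2] lands at PE[2][2]:
  0: (2,2).acc=0  regs=<0,0>
  1: (2,2).acc=0  regs=<0,0>
  2: (2,2).acc=0  regs=<0,0>
  3: (2,2).acc=0  regs=<0,0>
  4: (2,2).acc=43  regs=<1,43>
  5: (2,2).acc=77  regs=<8,77>

(row, col, cycle) = (2, 2, 5)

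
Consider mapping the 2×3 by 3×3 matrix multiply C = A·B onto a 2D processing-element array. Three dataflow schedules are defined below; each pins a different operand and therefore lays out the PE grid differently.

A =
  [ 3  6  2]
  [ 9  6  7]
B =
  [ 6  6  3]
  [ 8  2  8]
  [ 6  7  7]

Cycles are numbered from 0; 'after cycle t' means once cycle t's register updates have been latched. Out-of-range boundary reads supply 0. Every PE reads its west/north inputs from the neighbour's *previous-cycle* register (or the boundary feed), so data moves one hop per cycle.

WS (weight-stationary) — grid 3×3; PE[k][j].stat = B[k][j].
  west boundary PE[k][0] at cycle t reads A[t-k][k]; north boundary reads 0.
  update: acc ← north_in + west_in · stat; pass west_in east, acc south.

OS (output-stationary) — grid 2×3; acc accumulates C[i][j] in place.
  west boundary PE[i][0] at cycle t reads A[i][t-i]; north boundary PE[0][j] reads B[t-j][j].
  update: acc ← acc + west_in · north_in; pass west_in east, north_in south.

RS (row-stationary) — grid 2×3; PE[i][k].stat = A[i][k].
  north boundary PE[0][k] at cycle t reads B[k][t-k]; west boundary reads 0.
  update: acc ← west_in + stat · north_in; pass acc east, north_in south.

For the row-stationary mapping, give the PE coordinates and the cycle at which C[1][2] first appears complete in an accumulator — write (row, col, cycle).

RS: C[1][2] accumulates in PE[1][2]:
  c0 r1c2: 0 / 0 / 0
  c1 r1c2: 0 / 0 / 0
  c2 r1c2: 0 / 0 / 0
  c3 r1c2: 144 / 144 / 6
  c4 r1c2: 115 / 115 / 7
  c5 r1c2: 124 / 124 / 7

(row, col, cycle) = (1, 2, 5)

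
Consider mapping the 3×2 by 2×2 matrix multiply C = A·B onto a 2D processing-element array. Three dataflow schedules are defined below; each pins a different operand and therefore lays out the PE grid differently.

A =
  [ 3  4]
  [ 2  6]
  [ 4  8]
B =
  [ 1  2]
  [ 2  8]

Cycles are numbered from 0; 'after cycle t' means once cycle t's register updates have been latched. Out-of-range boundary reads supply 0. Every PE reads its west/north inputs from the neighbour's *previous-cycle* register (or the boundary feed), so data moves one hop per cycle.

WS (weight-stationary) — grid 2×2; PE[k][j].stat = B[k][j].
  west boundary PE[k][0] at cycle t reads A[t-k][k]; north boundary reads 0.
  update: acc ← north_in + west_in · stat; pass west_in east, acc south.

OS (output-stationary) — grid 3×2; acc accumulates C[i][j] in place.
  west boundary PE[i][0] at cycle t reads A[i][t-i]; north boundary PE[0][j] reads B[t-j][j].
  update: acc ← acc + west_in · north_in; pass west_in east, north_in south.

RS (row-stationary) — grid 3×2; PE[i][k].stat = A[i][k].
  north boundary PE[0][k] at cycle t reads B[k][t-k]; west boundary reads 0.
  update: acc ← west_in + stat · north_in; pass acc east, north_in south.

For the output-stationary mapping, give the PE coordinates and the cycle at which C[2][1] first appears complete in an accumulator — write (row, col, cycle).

(row, col, cycle) = (2, 1, 4)

OS: C[2][1] accumulates in PE[2][1]:
  @0  [2,1]  acc 0  |  →0  ↓0
  @1  [2,1]  acc 0  |  →0  ↓0
  @2  [2,1]  acc 0  |  →0  ↓0
  @3  [2,1]  acc 8  |  →4  ↓2
  @4  [2,1]  acc 72  |  →8  ↓8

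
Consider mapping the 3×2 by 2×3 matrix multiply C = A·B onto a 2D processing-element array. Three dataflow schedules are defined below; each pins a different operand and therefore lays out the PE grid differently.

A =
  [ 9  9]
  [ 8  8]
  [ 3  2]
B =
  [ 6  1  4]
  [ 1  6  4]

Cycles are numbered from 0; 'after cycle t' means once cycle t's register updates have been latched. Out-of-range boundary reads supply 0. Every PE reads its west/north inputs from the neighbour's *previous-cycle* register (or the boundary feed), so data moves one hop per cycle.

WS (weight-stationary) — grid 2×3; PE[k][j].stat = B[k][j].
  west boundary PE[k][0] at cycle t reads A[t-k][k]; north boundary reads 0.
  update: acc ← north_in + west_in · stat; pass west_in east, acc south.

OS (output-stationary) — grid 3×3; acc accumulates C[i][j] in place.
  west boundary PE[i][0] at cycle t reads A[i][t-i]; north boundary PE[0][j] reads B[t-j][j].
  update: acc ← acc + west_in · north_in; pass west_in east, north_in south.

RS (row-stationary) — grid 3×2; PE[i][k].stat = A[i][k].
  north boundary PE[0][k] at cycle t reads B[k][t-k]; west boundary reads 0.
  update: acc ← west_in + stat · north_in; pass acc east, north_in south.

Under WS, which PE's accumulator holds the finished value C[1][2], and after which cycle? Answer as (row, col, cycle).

WS: C[1][2] accumulates in PE[1][2]:
  t=0 PE[1][2]: acc=0 h=0 v=0
  t=1 PE[1][2]: acc=0 h=0 v=0
  t=2 PE[1][2]: acc=0 h=0 v=0
  t=3 PE[1][2]: acc=72 h=9 v=72
  t=4 PE[1][2]: acc=64 h=8 v=64

(row, col, cycle) = (1, 2, 4)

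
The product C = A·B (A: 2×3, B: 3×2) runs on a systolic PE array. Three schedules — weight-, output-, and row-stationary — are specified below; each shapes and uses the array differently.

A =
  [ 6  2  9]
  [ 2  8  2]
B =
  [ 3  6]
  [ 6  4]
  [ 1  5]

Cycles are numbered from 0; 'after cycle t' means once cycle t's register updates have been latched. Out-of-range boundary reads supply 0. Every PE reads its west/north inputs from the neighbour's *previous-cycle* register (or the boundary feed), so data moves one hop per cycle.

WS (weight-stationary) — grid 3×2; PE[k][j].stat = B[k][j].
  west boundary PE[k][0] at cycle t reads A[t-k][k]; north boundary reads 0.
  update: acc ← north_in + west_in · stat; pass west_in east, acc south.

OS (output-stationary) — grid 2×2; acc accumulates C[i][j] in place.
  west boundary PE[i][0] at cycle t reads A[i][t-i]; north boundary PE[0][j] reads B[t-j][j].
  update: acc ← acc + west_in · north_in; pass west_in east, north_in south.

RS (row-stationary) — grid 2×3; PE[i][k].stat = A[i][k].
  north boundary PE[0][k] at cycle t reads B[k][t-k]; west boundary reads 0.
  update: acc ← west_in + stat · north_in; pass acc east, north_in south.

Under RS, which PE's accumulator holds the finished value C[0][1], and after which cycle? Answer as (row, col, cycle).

RS — PE[0][2] is where C[0][1] collects:
  [0] (0,2) acc=0 (h:0 v:0)
  [1] (0,2) acc=0 (h:0 v:0)
  [2] (0,2) acc=39 (h:39 v:1)
  [3] (0,2) acc=89 (h:89 v:5)

(row, col, cycle) = (0, 2, 3)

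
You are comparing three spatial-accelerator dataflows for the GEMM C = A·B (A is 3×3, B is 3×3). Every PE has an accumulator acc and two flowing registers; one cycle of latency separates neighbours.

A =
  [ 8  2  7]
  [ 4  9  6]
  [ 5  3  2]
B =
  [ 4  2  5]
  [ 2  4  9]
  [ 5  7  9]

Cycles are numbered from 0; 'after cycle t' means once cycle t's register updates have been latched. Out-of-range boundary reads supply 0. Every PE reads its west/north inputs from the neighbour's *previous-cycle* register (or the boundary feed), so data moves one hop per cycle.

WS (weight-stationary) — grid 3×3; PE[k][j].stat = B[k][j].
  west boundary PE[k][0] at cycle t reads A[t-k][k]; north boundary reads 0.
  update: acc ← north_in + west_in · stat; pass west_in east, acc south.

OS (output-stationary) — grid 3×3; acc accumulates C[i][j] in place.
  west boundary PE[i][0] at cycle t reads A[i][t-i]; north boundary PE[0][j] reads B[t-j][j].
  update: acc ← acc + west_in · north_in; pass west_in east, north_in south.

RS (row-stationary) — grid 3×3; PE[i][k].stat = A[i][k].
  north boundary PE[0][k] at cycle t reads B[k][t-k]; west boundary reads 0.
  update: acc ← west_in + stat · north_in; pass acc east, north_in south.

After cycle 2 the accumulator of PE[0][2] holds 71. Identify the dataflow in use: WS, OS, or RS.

WS [3×3] PE[0][2] across cycles:
  @0  [0,2]  acc 0  |  →0  ↓0
  @1  [0,2]  acc 0  |  →0  ↓0
  @2  [0,2]  acc 40  |  →8  ↓40
OS [3×3] PE[0][2] across cycles:
  @0  [0,2]  acc 0  |  →0  ↓0
  @1  [0,2]  acc 0  |  →0  ↓0
  @2  [0,2]  acc 40  |  →8  ↓5
RS [3×3] PE[0][2] across cycles:
  @0  [0,2]  acc 0  |  →0  ↓0
  @1  [0,2]  acc 0  |  →0  ↓0
  @2  [0,2]  acc 71  |  →71  ↓5

dataflow = RS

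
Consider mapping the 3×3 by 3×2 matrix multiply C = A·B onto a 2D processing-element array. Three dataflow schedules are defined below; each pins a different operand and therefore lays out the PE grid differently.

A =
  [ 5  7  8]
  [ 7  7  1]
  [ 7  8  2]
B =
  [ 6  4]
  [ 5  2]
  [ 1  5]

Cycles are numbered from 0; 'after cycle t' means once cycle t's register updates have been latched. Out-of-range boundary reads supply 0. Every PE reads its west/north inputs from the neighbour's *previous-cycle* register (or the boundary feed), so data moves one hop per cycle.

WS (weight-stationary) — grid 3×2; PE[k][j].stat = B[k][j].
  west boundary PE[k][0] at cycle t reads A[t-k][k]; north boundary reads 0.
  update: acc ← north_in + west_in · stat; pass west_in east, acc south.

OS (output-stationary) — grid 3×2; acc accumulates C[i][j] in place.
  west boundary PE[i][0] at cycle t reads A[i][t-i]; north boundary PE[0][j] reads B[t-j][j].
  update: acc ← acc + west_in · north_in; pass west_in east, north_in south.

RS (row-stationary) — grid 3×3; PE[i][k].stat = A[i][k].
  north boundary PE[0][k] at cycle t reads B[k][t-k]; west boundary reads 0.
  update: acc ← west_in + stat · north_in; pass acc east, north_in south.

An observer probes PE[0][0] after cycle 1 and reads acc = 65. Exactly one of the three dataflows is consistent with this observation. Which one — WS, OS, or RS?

WS (3×2 grid), PE[0][0]:
  step 0 · PE0,0: acc=30; fwd→5 fwd↓30
  step 1 · PE0,0: acc=42; fwd→7 fwd↓42
OS (3×2 grid), PE[0][0]:
  step 0 · PE0,0: acc=30; fwd→5 fwd↓6
  step 1 · PE0,0: acc=65; fwd→7 fwd↓5
RS (3×3 grid), PE[0][0]:
  step 0 · PE0,0: acc=30; fwd→30 fwd↓6
  step 1 · PE0,0: acc=20; fwd→20 fwd↓4

dataflow = OS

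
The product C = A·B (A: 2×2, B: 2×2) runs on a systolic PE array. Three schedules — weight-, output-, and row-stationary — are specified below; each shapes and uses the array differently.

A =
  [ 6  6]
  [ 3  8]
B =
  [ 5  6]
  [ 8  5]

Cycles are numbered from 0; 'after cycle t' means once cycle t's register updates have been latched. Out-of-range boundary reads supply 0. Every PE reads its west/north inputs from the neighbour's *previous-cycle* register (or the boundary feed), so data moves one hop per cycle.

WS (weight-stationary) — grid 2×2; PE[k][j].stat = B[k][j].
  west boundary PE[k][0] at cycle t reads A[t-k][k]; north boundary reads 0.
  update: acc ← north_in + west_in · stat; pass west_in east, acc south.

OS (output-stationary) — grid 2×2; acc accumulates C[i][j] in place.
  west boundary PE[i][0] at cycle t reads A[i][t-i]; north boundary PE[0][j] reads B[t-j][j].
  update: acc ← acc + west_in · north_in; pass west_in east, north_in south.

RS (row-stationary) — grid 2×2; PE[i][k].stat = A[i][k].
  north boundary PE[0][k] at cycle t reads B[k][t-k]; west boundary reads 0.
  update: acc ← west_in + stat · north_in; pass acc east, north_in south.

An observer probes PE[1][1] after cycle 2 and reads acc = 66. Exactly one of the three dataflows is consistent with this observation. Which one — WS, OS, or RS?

dataflow = WS

WS [2×2] PE[1][1] across cycles:
  t=0 PE[1][1]: acc=0 h=0 v=0
  t=1 PE[1][1]: acc=0 h=0 v=0
  t=2 PE[1][1]: acc=66 h=6 v=66
OS [2×2] PE[1][1] across cycles:
  t=0 PE[1][1]: acc=0 h=0 v=0
  t=1 PE[1][1]: acc=0 h=0 v=0
  t=2 PE[1][1]: acc=18 h=3 v=6
RS [2×2] PE[1][1] across cycles:
  t=0 PE[1][1]: acc=0 h=0 v=0
  t=1 PE[1][1]: acc=0 h=0 v=0
  t=2 PE[1][1]: acc=79 h=79 v=8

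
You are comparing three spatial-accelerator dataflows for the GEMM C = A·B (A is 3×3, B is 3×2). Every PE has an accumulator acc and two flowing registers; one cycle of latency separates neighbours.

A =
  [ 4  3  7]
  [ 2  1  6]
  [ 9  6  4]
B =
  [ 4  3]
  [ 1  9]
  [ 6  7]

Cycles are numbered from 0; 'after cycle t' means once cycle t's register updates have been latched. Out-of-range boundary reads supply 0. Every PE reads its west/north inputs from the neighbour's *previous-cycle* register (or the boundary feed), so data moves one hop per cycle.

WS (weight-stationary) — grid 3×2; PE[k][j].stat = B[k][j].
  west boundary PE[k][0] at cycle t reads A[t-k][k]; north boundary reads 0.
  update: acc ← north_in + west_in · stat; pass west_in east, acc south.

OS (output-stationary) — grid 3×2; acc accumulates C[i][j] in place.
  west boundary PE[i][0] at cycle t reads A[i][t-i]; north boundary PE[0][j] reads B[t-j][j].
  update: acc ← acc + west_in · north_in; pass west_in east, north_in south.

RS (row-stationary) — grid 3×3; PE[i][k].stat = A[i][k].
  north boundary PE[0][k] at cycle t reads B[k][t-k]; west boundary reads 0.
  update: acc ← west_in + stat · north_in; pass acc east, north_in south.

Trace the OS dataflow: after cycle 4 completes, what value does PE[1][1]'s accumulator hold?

OS (3×2). Following PE[1][1] plus its west/north inputs:
  t=0 PE[0][1]: acc=0 h=0 v=0
  t=0 PE[1][0]: acc=0 h=0 v=0
  t=0 PE[1][1]: acc=0 h=0 v=0
  t=1 PE[0][1]: acc=12 h=4 v=3
  t=1 PE[1][0]: acc=8 h=2 v=4
  t=1 PE[1][1]: acc=0 h=0 v=0
  t=2 PE[0][1]: acc=39 h=3 v=9
  t=2 PE[1][0]: acc=9 h=1 v=1
  t=2 PE[1][1]: acc=6 h=2 v=3
  t=3 PE[0][1]: acc=88 h=7 v=7
  t=3 PE[1][0]: acc=45 h=6 v=6
  t=3 PE[1][1]: acc=15 h=1 v=9
  t=4 PE[0][1]: acc=88 h=0 v=0
  t=4 PE[1][0]: acc=45 h=0 v=0
  t=4 PE[1][1]: acc=57 h=6 v=7

PE[1][1].acc = 57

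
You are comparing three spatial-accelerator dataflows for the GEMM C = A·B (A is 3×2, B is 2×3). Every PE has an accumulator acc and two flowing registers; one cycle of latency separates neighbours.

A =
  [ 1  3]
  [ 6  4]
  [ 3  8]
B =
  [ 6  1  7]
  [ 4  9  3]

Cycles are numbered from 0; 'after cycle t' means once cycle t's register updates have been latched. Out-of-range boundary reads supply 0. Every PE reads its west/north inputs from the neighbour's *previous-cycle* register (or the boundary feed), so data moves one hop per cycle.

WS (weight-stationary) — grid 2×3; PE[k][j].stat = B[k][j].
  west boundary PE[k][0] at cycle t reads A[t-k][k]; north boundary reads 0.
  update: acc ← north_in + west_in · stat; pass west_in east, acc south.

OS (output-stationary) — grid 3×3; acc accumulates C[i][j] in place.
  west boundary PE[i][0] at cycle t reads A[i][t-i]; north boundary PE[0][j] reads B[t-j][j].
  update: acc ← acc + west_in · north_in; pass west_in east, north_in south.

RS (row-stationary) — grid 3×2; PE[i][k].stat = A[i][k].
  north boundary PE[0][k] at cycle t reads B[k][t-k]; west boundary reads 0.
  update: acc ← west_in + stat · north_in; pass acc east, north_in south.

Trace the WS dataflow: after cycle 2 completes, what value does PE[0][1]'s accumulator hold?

Tracing WS — 2×3 array, target PE[0][1]:
  step 0 · PE0,0: acc=6; fwd→1 fwd↓6
  step 0 · PE0,1: acc=0; fwd→0 fwd↓0
  step 1 · PE0,0: acc=36; fwd→6 fwd↓36
  step 1 · PE0,1: acc=1; fwd→1 fwd↓1
  step 2 · PE0,0: acc=18; fwd→3 fwd↓18
  step 2 · PE0,1: acc=6; fwd→6 fwd↓6

PE[0][1].acc = 6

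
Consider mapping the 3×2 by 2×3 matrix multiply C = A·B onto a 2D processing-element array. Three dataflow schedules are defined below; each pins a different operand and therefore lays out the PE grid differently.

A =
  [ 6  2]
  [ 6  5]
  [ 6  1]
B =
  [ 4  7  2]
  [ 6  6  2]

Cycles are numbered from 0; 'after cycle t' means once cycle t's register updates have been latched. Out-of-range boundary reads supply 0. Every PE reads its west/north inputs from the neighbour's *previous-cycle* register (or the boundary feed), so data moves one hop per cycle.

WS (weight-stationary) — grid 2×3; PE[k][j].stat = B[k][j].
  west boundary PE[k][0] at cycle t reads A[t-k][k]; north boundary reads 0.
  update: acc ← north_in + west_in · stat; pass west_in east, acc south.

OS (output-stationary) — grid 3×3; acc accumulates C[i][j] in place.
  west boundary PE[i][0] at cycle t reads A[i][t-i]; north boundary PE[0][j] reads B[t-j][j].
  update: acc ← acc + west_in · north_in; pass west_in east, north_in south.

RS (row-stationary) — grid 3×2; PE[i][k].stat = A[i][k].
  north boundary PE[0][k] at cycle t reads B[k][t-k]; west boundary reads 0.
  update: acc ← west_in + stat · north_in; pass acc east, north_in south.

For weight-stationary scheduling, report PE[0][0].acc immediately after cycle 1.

PE[0][0].acc = 24

WS on a 2×3 grid — tracing PE[0][0] and its feeders:
  @0  [0,0]  acc 24  |  →6  ↓24
  @1  [0,0]  acc 24  |  →6  ↓24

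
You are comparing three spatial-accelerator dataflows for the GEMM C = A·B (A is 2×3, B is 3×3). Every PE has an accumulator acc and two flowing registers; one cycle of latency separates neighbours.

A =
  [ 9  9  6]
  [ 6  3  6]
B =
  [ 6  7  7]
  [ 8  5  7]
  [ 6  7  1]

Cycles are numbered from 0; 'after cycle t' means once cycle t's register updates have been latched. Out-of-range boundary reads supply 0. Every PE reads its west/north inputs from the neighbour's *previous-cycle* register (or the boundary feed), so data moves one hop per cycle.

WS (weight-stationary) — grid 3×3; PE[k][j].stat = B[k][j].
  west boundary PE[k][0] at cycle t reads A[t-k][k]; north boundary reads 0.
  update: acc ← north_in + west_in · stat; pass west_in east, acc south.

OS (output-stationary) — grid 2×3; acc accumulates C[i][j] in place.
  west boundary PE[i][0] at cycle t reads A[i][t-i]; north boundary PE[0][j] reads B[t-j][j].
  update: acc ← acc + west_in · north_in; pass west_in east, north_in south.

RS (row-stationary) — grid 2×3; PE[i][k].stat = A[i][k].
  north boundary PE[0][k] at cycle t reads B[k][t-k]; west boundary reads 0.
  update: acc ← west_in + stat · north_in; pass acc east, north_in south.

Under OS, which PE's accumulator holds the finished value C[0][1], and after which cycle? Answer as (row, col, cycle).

(row, col, cycle) = (0, 1, 3)

OS: C[0][1] accumulates in PE[0][1]:
  step 0 · PE0,1: acc=0; fwd→0 fwd↓0
  step 1 · PE0,1: acc=63; fwd→9 fwd↓7
  step 2 · PE0,1: acc=108; fwd→9 fwd↓5
  step 3 · PE0,1: acc=150; fwd→6 fwd↓7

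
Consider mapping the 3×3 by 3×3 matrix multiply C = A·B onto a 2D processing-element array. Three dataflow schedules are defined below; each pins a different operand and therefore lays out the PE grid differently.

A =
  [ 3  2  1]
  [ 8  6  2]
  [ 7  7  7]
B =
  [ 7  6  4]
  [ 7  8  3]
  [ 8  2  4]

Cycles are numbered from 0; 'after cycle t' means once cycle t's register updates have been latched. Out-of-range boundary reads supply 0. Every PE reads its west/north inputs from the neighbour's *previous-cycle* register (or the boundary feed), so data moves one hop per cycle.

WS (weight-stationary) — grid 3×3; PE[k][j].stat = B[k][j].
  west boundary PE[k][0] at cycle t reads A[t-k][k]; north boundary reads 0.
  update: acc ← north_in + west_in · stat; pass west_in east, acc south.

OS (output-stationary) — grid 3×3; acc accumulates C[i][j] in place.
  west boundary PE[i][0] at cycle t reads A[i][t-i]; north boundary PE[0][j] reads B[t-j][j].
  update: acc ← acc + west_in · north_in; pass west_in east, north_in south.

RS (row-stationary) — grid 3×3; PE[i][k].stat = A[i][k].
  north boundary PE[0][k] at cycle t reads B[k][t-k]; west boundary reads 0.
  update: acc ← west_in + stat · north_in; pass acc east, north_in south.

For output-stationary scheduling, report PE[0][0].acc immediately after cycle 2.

PE[0][0].acc = 43

Tracing OS — 3×3 array, target PE[0][0]:
  t=0 PE[0][0]: acc=21 h=3 v=7
  t=1 PE[0][0]: acc=35 h=2 v=7
  t=2 PE[0][0]: acc=43 h=1 v=8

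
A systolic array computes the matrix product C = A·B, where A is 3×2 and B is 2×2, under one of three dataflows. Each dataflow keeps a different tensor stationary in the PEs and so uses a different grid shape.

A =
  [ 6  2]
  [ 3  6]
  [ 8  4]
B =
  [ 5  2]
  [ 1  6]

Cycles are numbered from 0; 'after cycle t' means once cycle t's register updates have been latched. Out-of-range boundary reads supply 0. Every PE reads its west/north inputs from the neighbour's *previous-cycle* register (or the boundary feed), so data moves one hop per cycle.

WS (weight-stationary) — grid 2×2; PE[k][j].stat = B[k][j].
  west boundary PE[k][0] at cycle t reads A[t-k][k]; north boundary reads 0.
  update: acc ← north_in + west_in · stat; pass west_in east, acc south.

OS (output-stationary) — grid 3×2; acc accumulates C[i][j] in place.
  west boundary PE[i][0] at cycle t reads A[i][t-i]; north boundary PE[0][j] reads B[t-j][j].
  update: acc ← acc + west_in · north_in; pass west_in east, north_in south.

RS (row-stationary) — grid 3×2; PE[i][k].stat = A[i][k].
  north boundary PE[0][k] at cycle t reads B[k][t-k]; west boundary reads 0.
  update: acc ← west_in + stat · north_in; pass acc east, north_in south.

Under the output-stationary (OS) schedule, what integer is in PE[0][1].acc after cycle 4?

PE[0][1].acc = 24

OS (3×2). Following PE[0][1] plus its west/north inputs:
  after 0 — PE[0][0] acc=30, pass-E 6, pass-S 5
  after 0 — PE[0][1] acc=0, pass-E 0, pass-S 0
  after 1 — PE[0][0] acc=32, pass-E 2, pass-S 1
  after 1 — PE[0][1] acc=12, pass-E 6, pass-S 2
  after 2 — PE[0][0] acc=32, pass-E 0, pass-S 0
  after 2 — PE[0][1] acc=24, pass-E 2, pass-S 6
  after 3 — PE[0][0] acc=32, pass-E 0, pass-S 0
  after 3 — PE[0][1] acc=24, pass-E 0, pass-S 0
  after 4 — PE[0][0] acc=32, pass-E 0, pass-S 0
  after 4 — PE[0][1] acc=24, pass-E 0, pass-S 0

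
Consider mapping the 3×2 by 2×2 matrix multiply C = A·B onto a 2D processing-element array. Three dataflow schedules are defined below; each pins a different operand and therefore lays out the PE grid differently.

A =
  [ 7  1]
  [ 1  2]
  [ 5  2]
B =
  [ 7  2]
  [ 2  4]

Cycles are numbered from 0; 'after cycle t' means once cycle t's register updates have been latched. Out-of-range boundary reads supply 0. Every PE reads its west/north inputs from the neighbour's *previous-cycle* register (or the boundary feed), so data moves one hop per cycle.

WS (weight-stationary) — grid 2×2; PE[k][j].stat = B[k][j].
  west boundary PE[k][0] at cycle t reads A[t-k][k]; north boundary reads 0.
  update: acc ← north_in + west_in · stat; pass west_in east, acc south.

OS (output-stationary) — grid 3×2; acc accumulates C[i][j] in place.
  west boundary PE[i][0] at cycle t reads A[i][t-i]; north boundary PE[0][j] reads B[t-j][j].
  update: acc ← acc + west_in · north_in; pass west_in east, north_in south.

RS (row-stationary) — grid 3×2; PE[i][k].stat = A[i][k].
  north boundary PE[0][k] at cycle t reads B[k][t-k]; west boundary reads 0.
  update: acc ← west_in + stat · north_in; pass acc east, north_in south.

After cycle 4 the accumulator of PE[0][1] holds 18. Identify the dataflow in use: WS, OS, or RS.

— WS: 2×2; PE[0][1] trace:
  c0 r0c1: 0 / 0 / 0
  c1 r0c1: 14 / 7 / 14
  c2 r0c1: 2 / 1 / 2
  c3 r0c1: 10 / 5 / 10
  c4 r0c1: 0 / 0 / 0
— OS: 3×2; PE[0][1] trace:
  c0 r0c1: 0 / 0 / 0
  c1 r0c1: 14 / 7 / 2
  c2 r0c1: 18 / 1 / 4
  c3 r0c1: 18 / 0 / 0
  c4 r0c1: 18 / 0 / 0
— RS: 3×2; PE[0][1] trace:
  c0 r0c1: 0 / 0 / 0
  c1 r0c1: 51 / 51 / 2
  c2 r0c1: 18 / 18 / 4
  c3 r0c1: 0 / 0 / 0
  c4 r0c1: 0 / 0 / 0

dataflow = OS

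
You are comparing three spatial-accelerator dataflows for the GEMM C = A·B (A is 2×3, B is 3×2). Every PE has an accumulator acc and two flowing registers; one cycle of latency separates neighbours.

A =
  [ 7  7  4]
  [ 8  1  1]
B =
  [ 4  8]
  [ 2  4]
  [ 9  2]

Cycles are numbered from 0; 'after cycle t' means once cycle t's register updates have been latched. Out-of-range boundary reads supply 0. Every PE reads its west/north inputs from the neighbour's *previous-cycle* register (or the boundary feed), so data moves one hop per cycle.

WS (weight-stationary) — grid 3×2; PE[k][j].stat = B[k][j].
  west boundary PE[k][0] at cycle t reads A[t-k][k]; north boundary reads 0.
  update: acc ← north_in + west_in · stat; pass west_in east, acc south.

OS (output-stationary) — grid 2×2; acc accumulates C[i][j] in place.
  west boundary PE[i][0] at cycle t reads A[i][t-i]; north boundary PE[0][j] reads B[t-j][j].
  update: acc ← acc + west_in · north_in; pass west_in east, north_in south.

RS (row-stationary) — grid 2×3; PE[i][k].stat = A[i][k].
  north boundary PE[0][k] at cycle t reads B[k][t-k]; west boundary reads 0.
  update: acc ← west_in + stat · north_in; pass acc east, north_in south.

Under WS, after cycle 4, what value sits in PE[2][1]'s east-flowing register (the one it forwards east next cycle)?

Tracing WS — 3×2 array, target PE[2][1]:
  @0  [1,1]  acc 0  |  →0  ↓0
  @0  [2,0]  acc 0  |  →0  ↓0
  @0  [2,1]  acc 0  |  →0  ↓0
  @1  [1,1]  acc 0  |  →0  ↓0
  @1  [2,0]  acc 0  |  →0  ↓0
  @1  [2,1]  acc 0  |  →0  ↓0
  @2  [1,1]  acc 84  |  →7  ↓84
  @2  [2,0]  acc 78  |  →4  ↓78
  @2  [2,1]  acc 0  |  →0  ↓0
  @3  [1,1]  acc 68  |  →1  ↓68
  @3  [2,0]  acc 43  |  →1  ↓43
  @3  [2,1]  acc 92  |  →4  ↓92
  @4  [1,1]  acc 0  |  →0  ↓0
  @4  [2,0]  acc 0  |  →0  ↓0
  @4  [2,1]  acc 70  |  →1  ↓70

register = 1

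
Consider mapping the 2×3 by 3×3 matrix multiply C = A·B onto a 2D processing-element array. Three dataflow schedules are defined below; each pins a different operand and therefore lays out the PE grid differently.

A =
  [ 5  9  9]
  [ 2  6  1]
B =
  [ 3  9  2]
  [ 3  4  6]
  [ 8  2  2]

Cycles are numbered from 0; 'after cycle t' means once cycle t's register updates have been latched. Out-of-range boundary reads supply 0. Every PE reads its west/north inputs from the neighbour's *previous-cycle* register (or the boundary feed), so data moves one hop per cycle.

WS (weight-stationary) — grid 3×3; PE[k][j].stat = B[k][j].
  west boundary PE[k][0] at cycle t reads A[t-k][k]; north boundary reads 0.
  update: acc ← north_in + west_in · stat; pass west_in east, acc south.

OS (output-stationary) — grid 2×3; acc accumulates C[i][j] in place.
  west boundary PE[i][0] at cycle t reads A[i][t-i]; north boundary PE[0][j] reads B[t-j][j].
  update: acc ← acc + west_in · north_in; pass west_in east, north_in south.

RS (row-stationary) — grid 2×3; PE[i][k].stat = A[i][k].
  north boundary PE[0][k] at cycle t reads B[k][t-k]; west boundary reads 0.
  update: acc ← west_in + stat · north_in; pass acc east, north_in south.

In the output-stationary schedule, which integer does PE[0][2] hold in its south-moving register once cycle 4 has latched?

OS 2×3: PE[0][2] cycle-by-cycle (with neighbour feeds):
  c0 r0c1: 0 / 0 / 0
  c0 r0c2: 0 / 0 / 0
  c1 r0c1: 45 / 5 / 9
  c1 r0c2: 0 / 0 / 0
  c2 r0c1: 81 / 9 / 4
  c2 r0c2: 10 / 5 / 2
  c3 r0c1: 99 / 9 / 2
  c3 r0c2: 64 / 9 / 6
  c4 r0c1: 99 / 0 / 0
  c4 r0c2: 82 / 9 / 2

register = 2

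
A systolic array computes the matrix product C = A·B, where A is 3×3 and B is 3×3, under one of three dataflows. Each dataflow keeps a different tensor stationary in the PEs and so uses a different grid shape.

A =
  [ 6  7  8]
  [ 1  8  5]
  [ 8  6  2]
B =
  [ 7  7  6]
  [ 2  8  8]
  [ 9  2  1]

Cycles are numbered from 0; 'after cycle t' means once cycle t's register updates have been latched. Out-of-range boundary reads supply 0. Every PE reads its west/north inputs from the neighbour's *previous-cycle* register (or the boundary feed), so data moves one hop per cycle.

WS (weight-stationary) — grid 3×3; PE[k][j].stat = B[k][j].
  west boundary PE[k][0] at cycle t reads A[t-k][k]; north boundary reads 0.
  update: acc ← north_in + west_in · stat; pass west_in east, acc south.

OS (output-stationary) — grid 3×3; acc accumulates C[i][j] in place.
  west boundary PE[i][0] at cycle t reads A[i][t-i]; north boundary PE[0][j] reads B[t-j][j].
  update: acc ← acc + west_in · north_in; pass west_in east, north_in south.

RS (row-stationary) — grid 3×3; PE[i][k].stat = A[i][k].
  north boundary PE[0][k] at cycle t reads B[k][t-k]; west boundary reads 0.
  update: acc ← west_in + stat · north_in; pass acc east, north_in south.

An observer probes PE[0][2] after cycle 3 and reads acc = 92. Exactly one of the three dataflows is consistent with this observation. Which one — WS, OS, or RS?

Under WS (3×3), PE[0][2]:
  [0] (0,2) acc=0 (h:0 v:0)
  [1] (0,2) acc=0 (h:0 v:0)
  [2] (0,2) acc=36 (h:6 v:36)
  [3] (0,2) acc=6 (h:1 v:6)
Under OS (3×3), PE[0][2]:
  [0] (0,2) acc=0 (h:0 v:0)
  [1] (0,2) acc=0 (h:0 v:0)
  [2] (0,2) acc=36 (h:6 v:6)
  [3] (0,2) acc=92 (h:7 v:8)
Under RS (3×3), PE[0][2]:
  [0] (0,2) acc=0 (h:0 v:0)
  [1] (0,2) acc=0 (h:0 v:0)
  [2] (0,2) acc=128 (h:128 v:9)
  [3] (0,2) acc=114 (h:114 v:2)

dataflow = OS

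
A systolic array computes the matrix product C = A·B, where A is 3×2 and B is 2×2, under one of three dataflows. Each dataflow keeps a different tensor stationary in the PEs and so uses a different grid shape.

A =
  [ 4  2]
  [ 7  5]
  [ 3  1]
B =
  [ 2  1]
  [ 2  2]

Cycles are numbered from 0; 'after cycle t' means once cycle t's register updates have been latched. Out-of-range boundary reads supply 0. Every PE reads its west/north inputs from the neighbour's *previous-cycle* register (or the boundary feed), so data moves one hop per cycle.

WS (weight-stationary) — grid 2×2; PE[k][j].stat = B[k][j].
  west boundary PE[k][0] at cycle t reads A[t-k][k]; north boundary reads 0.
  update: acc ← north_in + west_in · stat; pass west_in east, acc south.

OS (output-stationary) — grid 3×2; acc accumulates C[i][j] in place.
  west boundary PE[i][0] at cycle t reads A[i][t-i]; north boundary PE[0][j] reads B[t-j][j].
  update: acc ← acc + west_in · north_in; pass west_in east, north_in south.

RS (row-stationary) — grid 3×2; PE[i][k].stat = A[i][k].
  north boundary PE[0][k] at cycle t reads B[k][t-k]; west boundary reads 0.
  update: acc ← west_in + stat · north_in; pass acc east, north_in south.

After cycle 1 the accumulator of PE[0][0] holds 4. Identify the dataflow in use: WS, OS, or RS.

dataflow = RS

— WS: 2×2; PE[0][0] trace:
  0: (0,0).acc=8  regs=<4,8>
  1: (0,0).acc=14  regs=<7,14>
— OS: 3×2; PE[0][0] trace:
  0: (0,0).acc=8  regs=<4,2>
  1: (0,0).acc=12  regs=<2,2>
— RS: 3×2; PE[0][0] trace:
  0: (0,0).acc=8  regs=<8,2>
  1: (0,0).acc=4  regs=<4,1>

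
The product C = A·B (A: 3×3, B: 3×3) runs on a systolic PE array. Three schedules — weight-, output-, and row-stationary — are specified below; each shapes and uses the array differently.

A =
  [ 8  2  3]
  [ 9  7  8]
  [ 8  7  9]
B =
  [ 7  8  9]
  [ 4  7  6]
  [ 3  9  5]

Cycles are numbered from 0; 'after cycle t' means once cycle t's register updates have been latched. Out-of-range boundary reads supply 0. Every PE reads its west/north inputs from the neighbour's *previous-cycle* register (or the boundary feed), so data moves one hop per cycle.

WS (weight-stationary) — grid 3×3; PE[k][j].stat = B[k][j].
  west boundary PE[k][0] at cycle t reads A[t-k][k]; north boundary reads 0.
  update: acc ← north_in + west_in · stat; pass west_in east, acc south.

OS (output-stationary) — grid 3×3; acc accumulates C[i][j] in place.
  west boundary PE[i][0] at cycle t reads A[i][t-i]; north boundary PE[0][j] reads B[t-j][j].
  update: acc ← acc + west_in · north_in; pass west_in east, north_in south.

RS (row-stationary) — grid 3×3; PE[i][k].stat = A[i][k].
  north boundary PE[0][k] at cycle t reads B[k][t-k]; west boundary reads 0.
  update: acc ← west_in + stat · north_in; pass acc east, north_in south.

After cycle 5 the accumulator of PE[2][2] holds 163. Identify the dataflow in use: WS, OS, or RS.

Under WS (3×3), PE[2][2]:
  c0 r2c2: 0 / 0 / 0
  c1 r2c2: 0 / 0 / 0
  c2 r2c2: 0 / 0 / 0
  c3 r2c2: 0 / 0 / 0
  c4 r2c2: 99 / 3 / 99
  c5 r2c2: 163 / 8 / 163
Under OS (3×3), PE[2][2]:
  c0 r2c2: 0 / 0 / 0
  c1 r2c2: 0 / 0 / 0
  c2 r2c2: 0 / 0 / 0
  c3 r2c2: 0 / 0 / 0
  c4 r2c2: 72 / 8 / 9
  c5 r2c2: 114 / 7 / 6
Under RS (3×3), PE[2][2]:
  c0 r2c2: 0 / 0 / 0
  c1 r2c2: 0 / 0 / 0
  c2 r2c2: 0 / 0 / 0
  c3 r2c2: 0 / 0 / 0
  c4 r2c2: 111 / 111 / 3
  c5 r2c2: 194 / 194 / 9

dataflow = WS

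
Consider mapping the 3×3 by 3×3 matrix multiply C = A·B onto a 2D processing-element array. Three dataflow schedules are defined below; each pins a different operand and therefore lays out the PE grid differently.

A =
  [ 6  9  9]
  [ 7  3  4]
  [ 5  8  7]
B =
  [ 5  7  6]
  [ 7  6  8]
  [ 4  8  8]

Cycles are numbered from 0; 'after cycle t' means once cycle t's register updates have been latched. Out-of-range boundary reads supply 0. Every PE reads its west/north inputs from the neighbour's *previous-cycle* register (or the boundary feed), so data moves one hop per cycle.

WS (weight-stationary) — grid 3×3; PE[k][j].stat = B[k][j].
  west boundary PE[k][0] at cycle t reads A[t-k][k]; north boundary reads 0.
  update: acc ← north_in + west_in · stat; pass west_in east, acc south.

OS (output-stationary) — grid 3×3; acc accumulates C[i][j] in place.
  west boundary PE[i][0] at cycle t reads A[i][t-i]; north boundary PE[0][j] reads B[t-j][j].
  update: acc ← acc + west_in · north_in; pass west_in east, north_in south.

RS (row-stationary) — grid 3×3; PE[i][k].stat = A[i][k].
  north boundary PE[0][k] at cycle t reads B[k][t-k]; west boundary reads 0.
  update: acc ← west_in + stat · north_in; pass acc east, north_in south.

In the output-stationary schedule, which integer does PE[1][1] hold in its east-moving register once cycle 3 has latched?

OS (3×3). Following PE[1][1] plus its west/north inputs:
  0: (0,1).acc=0  regs=<0,0>
  0: (1,0).acc=0  regs=<0,0>
  0: (1,1).acc=0  regs=<0,0>
  1: (0,1).acc=42  regs=<6,7>
  1: (1,0).acc=35  regs=<7,5>
  1: (1,1).acc=0  regs=<0,0>
  2: (0,1).acc=96  regs=<9,6>
  2: (1,0).acc=56  regs=<3,7>
  2: (1,1).acc=49  regs=<7,7>
  3: (0,1).acc=168  regs=<9,8>
  3: (1,0).acc=72  regs=<4,4>
  3: (1,1).acc=67  regs=<3,6>

register = 3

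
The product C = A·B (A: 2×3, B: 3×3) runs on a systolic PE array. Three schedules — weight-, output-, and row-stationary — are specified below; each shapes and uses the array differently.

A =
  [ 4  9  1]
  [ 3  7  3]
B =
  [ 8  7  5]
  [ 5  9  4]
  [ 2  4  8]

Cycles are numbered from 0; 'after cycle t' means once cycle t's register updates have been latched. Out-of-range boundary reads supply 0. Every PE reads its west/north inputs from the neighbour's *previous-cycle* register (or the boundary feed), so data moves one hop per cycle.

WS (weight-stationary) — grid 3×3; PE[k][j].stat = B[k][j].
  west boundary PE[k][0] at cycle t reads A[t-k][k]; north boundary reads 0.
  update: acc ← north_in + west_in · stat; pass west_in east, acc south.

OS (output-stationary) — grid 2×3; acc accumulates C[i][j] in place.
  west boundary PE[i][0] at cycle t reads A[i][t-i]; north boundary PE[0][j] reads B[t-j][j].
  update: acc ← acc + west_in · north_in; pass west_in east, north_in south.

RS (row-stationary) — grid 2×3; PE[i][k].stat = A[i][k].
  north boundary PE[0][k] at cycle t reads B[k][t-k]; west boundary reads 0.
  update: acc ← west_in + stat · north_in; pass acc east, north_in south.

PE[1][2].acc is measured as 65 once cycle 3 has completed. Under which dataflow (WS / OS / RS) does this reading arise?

— WS: 3×3; PE[1][2] trace:
  c0 r1c2: 0 / 0 / 0
  c1 r1c2: 0 / 0 / 0
  c2 r1c2: 0 / 0 / 0
  c3 r1c2: 56 / 9 / 56
— OS: 2×3; PE[1][2] trace:
  c0 r1c2: 0 / 0 / 0
  c1 r1c2: 0 / 0 / 0
  c2 r1c2: 0 / 0 / 0
  c3 r1c2: 15 / 3 / 5
— RS: 2×3; PE[1][2] trace:
  c0 r1c2: 0 / 0 / 0
  c1 r1c2: 0 / 0 / 0
  c2 r1c2: 0 / 0 / 0
  c3 r1c2: 65 / 65 / 2

dataflow = RS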